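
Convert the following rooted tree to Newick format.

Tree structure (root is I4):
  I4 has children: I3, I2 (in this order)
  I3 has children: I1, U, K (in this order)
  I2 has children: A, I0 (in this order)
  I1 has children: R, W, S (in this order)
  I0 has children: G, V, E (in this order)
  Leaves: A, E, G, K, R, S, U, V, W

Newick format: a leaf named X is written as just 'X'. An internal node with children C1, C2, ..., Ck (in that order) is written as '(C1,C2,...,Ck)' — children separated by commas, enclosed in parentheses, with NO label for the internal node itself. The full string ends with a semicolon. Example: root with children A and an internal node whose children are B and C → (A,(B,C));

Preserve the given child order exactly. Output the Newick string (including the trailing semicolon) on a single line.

internal I4 with children ['I3', 'I2']
  internal I3 with children ['I1', 'U', 'K']
    internal I1 with children ['R', 'W', 'S']
      leaf 'R' → 'R'
      leaf 'W' → 'W'
      leaf 'S' → 'S'
    → '(R,W,S)'
    leaf 'U' → 'U'
    leaf 'K' → 'K'
  → '((R,W,S),U,K)'
  internal I2 with children ['A', 'I0']
    leaf 'A' → 'A'
    internal I0 with children ['G', 'V', 'E']
      leaf 'G' → 'G'
      leaf 'V' → 'V'
      leaf 'E' → 'E'
    → '(G,V,E)'
  → '(A,(G,V,E))'
→ '(((R,W,S),U,K),(A,(G,V,E)))'
Final: (((R,W,S),U,K),(A,(G,V,E)));

Answer: (((R,W,S),U,K),(A,(G,V,E)));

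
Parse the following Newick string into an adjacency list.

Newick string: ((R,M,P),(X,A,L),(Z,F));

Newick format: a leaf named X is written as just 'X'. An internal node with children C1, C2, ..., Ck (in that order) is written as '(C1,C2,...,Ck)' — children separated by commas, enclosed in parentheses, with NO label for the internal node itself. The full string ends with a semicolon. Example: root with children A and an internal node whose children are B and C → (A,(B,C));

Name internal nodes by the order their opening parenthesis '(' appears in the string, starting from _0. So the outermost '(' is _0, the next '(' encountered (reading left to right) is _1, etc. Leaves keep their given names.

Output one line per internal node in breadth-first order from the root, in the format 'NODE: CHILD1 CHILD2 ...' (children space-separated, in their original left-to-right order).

Input: ((R,M,P),(X,A,L),(Z,F));
Scanning left-to-right, naming '(' by encounter order:
  pos 0: '(' -> open internal node _0 (depth 1)
  pos 1: '(' -> open internal node _1 (depth 2)
  pos 7: ')' -> close internal node _1 (now at depth 1)
  pos 9: '(' -> open internal node _2 (depth 2)
  pos 15: ')' -> close internal node _2 (now at depth 1)
  pos 17: '(' -> open internal node _3 (depth 2)
  pos 21: ')' -> close internal node _3 (now at depth 1)
  pos 22: ')' -> close internal node _0 (now at depth 0)
Total internal nodes: 4
BFS adjacency from root:
  _0: _1 _2 _3
  _1: R M P
  _2: X A L
  _3: Z F

Answer: _0: _1 _2 _3
_1: R M P
_2: X A L
_3: Z F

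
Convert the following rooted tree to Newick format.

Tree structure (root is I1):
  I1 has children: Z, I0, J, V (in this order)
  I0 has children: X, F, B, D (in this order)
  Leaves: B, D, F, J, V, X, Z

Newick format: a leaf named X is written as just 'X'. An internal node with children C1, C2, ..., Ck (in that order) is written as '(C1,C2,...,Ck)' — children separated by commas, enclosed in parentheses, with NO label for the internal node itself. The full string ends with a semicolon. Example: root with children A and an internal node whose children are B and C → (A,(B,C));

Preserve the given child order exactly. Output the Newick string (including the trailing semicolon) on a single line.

internal I1 with children ['Z', 'I0', 'J', 'V']
  leaf 'Z' → 'Z'
  internal I0 with children ['X', 'F', 'B', 'D']
    leaf 'X' → 'X'
    leaf 'F' → 'F'
    leaf 'B' → 'B'
    leaf 'D' → 'D'
  → '(X,F,B,D)'
  leaf 'J' → 'J'
  leaf 'V' → 'V'
→ '(Z,(X,F,B,D),J,V)'
Final: (Z,(X,F,B,D),J,V);

Answer: (Z,(X,F,B,D),J,V);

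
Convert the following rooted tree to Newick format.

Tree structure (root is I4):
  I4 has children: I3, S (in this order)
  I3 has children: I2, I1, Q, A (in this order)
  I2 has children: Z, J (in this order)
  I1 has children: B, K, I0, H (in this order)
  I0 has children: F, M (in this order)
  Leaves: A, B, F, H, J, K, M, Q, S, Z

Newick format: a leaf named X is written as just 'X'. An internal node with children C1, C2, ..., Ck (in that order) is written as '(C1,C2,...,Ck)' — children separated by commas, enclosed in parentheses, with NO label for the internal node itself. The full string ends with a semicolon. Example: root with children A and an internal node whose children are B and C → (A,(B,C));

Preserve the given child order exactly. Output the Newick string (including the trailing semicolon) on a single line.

internal I4 with children ['I3', 'S']
  internal I3 with children ['I2', 'I1', 'Q', 'A']
    internal I2 with children ['Z', 'J']
      leaf 'Z' → 'Z'
      leaf 'J' → 'J'
    → '(Z,J)'
    internal I1 with children ['B', 'K', 'I0', 'H']
      leaf 'B' → 'B'
      leaf 'K' → 'K'
      internal I0 with children ['F', 'M']
        leaf 'F' → 'F'
        leaf 'M' → 'M'
      → '(F,M)'
      leaf 'H' → 'H'
    → '(B,K,(F,M),H)'
    leaf 'Q' → 'Q'
    leaf 'A' → 'A'
  → '((Z,J),(B,K,(F,M),H),Q,A)'
  leaf 'S' → 'S'
→ '(((Z,J),(B,K,(F,M),H),Q,A),S)'
Final: (((Z,J),(B,K,(F,M),H),Q,A),S);

Answer: (((Z,J),(B,K,(F,M),H),Q,A),S);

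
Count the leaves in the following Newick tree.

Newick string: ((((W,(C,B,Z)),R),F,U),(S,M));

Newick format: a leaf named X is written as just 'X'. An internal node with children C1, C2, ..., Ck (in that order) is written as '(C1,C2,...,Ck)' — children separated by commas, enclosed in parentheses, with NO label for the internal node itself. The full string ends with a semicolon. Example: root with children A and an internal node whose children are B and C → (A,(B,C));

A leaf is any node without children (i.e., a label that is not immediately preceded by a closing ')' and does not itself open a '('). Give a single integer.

Answer: 9

Derivation:
Newick: ((((W,(C,B,Z)),R),F,U),(S,M));
Scan left-to-right; a leaf is any maximal label run not followed by '(':
  pos 4: leaf 'W' → count = 1
  pos 7: leaf 'C' → count = 2
  pos 9: leaf 'B' → count = 3
  pos 11: leaf 'Z' → count = 4
  pos 15: leaf 'R' → count = 5
  pos 18: leaf 'F' → count = 6
  pos 20: leaf 'U' → count = 7
  pos 24: leaf 'S' → count = 8
  pos 26: leaf 'M' → count = 9
Total leaves: 9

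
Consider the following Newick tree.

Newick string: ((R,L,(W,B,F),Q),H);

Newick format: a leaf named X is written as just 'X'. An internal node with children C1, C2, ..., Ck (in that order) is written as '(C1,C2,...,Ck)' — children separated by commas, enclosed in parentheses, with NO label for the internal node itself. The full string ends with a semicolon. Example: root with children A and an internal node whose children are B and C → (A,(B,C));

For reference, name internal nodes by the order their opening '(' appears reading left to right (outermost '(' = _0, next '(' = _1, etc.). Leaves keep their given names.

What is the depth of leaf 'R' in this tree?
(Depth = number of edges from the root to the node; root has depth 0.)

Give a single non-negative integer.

Answer: 2

Derivation:
Newick: ((R,L,(W,B,F),Q),H);
Naming internals by '(' encounter order: outermost '(' = _0, next = _1, ...
Query node: R
Path from root: _0 -> _1 -> R
Depth of R: 2 (number of edges from root)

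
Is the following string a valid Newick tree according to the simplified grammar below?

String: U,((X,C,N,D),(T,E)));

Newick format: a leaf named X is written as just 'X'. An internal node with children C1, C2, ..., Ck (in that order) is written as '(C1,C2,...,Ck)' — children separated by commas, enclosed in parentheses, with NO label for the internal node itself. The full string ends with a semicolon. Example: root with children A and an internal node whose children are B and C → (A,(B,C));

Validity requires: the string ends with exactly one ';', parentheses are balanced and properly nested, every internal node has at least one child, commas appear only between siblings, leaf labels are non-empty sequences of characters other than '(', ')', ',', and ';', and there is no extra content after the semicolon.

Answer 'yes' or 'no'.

Answer: no

Derivation:
Input: U,((X,C,N,D),(T,E)));
Paren balance: 3 '(' vs 4 ')' MISMATCH
Ends with single ';': True
Full parse: FAILS (extra content after tree at pos 1)
Valid: False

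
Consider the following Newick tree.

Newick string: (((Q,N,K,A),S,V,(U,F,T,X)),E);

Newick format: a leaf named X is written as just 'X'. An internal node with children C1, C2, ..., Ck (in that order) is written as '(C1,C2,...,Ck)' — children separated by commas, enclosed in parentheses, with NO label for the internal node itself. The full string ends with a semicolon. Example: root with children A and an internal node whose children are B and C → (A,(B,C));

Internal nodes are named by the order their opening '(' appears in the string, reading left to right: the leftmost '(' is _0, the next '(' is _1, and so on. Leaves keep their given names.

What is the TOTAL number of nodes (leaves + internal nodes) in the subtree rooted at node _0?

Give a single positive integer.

Newick: (((Q,N,K,A),S,V,(U,F,T,X)),E);
Locate _0: it is the '(' at position 0 (the 1st '(' reading left to right).
Query: subtree rooted at _0
_0: subtree_size = 1 + 14
  _1: subtree_size = 1 + 12
    _2: subtree_size = 1 + 4
      Q: subtree_size = 1 + 0
      N: subtree_size = 1 + 0
      K: subtree_size = 1 + 0
      A: subtree_size = 1 + 0
    S: subtree_size = 1 + 0
    V: subtree_size = 1 + 0
    _3: subtree_size = 1 + 4
      U: subtree_size = 1 + 0
      F: subtree_size = 1 + 0
      T: subtree_size = 1 + 0
      X: subtree_size = 1 + 0
  E: subtree_size = 1 + 0
Total subtree size of _0: 15

Answer: 15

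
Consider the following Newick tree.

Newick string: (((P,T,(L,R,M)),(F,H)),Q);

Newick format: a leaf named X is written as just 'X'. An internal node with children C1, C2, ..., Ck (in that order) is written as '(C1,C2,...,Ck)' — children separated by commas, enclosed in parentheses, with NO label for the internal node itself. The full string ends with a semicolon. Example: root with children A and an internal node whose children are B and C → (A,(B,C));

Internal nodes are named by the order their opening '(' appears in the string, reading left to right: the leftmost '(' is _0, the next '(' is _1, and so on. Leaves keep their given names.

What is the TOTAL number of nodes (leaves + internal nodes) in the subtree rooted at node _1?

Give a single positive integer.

Newick: (((P,T,(L,R,M)),(F,H)),Q);
Locate _1: it is the '(' at position 1 (the 2nd '(' reading left to right).
Query: subtree rooted at _1
_1: subtree_size = 1 + 10
  _2: subtree_size = 1 + 6
    P: subtree_size = 1 + 0
    T: subtree_size = 1 + 0
    _3: subtree_size = 1 + 3
      L: subtree_size = 1 + 0
      R: subtree_size = 1 + 0
      M: subtree_size = 1 + 0
  _4: subtree_size = 1 + 2
    F: subtree_size = 1 + 0
    H: subtree_size = 1 + 0
Total subtree size of _1: 11

Answer: 11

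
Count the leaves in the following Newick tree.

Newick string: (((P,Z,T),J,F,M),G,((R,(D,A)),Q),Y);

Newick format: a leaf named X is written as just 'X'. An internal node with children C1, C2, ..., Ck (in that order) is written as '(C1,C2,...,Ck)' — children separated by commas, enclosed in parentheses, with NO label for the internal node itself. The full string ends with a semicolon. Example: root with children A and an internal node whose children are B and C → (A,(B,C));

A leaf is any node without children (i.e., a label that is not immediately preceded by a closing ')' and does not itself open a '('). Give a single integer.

Answer: 12

Derivation:
Newick: (((P,Z,T),J,F,M),G,((R,(D,A)),Q),Y);
Scan left-to-right; a leaf is any maximal label run not followed by '(':
  pos 3: leaf 'P' → count = 1
  pos 5: leaf 'Z' → count = 2
  pos 7: leaf 'T' → count = 3
  pos 10: leaf 'J' → count = 4
  pos 12: leaf 'F' → count = 5
  pos 14: leaf 'M' → count = 6
  pos 17: leaf 'G' → count = 7
  pos 21: leaf 'R' → count = 8
  pos 24: leaf 'D' → count = 9
  pos 26: leaf 'A' → count = 10
  pos 30: leaf 'Q' → count = 11
  pos 33: leaf 'Y' → count = 12
Total leaves: 12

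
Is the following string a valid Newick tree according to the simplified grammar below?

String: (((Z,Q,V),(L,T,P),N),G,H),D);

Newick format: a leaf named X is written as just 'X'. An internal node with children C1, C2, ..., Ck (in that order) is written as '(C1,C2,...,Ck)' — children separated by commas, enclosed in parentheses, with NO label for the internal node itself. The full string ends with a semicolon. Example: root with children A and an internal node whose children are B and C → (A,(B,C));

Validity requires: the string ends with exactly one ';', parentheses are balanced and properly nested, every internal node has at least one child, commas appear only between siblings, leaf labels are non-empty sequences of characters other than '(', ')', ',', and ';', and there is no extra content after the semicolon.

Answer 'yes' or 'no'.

Answer: no

Derivation:
Input: (((Z,Q,V),(L,T,P),N),G,H),D);
Paren balance: 4 '(' vs 5 ')' MISMATCH
Ends with single ';': True
Full parse: FAILS (extra content after tree at pos 25)
Valid: False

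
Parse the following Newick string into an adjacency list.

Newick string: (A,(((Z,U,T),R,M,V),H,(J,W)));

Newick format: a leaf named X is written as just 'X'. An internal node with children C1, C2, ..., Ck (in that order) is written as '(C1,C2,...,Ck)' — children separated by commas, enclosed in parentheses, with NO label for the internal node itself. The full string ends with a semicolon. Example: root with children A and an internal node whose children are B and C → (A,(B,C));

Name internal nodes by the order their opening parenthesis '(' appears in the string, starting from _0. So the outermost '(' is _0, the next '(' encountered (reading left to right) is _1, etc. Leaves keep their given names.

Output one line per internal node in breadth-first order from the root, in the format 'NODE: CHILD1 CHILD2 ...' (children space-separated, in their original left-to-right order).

Input: (A,(((Z,U,T),R,M,V),H,(J,W)));
Scanning left-to-right, naming '(' by encounter order:
  pos 0: '(' -> open internal node _0 (depth 1)
  pos 3: '(' -> open internal node _1 (depth 2)
  pos 4: '(' -> open internal node _2 (depth 3)
  pos 5: '(' -> open internal node _3 (depth 4)
  pos 11: ')' -> close internal node _3 (now at depth 3)
  pos 18: ')' -> close internal node _2 (now at depth 2)
  pos 22: '(' -> open internal node _4 (depth 3)
  pos 26: ')' -> close internal node _4 (now at depth 2)
  pos 27: ')' -> close internal node _1 (now at depth 1)
  pos 28: ')' -> close internal node _0 (now at depth 0)
Total internal nodes: 5
BFS adjacency from root:
  _0: A _1
  _1: _2 H _4
  _2: _3 R M V
  _4: J W
  _3: Z U T

Answer: _0: A _1
_1: _2 H _4
_2: _3 R M V
_4: J W
_3: Z U T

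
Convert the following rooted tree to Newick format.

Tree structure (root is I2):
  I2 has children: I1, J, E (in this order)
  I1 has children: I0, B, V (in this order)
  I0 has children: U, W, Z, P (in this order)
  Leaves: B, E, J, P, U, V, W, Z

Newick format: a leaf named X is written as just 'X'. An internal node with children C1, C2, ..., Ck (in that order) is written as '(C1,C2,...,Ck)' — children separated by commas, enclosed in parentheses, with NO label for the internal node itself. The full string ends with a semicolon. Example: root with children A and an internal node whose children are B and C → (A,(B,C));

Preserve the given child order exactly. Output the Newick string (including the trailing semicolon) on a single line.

Answer: (((U,W,Z,P),B,V),J,E);

Derivation:
internal I2 with children ['I1', 'J', 'E']
  internal I1 with children ['I0', 'B', 'V']
    internal I0 with children ['U', 'W', 'Z', 'P']
      leaf 'U' → 'U'
      leaf 'W' → 'W'
      leaf 'Z' → 'Z'
      leaf 'P' → 'P'
    → '(U,W,Z,P)'
    leaf 'B' → 'B'
    leaf 'V' → 'V'
  → '((U,W,Z,P),B,V)'
  leaf 'J' → 'J'
  leaf 'E' → 'E'
→ '(((U,W,Z,P),B,V),J,E)'
Final: (((U,W,Z,P),B,V),J,E);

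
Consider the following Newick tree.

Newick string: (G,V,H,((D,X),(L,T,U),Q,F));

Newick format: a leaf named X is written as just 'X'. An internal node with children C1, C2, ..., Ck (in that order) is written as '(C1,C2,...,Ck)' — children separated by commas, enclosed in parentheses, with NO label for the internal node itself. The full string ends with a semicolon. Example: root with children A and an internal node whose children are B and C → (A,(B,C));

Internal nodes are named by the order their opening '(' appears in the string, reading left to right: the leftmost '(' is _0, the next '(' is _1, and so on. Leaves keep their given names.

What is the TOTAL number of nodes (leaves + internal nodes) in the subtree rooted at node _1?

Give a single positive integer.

Newick: (G,V,H,((D,X),(L,T,U),Q,F));
Locate _1: it is the '(' at position 7 (the 2nd '(' reading left to right).
Query: subtree rooted at _1
_1: subtree_size = 1 + 9
  _2: subtree_size = 1 + 2
    D: subtree_size = 1 + 0
    X: subtree_size = 1 + 0
  _3: subtree_size = 1 + 3
    L: subtree_size = 1 + 0
    T: subtree_size = 1 + 0
    U: subtree_size = 1 + 0
  Q: subtree_size = 1 + 0
  F: subtree_size = 1 + 0
Total subtree size of _1: 10

Answer: 10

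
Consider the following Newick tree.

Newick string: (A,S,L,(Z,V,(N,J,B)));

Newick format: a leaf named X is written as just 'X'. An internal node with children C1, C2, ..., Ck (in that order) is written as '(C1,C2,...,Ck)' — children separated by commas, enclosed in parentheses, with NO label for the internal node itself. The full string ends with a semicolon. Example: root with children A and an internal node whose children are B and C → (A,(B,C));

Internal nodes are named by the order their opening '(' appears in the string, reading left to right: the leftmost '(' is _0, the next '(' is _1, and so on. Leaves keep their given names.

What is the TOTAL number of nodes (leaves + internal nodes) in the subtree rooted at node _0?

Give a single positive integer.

Answer: 11

Derivation:
Newick: (A,S,L,(Z,V,(N,J,B)));
Locate _0: it is the '(' at position 0 (the 1st '(' reading left to right).
Query: subtree rooted at _0
_0: subtree_size = 1 + 10
  A: subtree_size = 1 + 0
  S: subtree_size = 1 + 0
  L: subtree_size = 1 + 0
  _1: subtree_size = 1 + 6
    Z: subtree_size = 1 + 0
    V: subtree_size = 1 + 0
    _2: subtree_size = 1 + 3
      N: subtree_size = 1 + 0
      J: subtree_size = 1 + 0
      B: subtree_size = 1 + 0
Total subtree size of _0: 11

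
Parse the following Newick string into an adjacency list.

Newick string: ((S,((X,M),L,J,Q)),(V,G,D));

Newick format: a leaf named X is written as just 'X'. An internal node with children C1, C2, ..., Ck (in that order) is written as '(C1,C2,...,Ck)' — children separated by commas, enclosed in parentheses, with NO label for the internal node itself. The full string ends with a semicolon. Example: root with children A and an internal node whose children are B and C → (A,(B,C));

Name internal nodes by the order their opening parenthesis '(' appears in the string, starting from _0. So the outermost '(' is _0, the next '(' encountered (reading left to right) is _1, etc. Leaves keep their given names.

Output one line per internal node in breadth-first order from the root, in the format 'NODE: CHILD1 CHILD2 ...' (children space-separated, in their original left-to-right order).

Answer: _0: _1 _4
_1: S _2
_4: V G D
_2: _3 L J Q
_3: X M

Derivation:
Input: ((S,((X,M),L,J,Q)),(V,G,D));
Scanning left-to-right, naming '(' by encounter order:
  pos 0: '(' -> open internal node _0 (depth 1)
  pos 1: '(' -> open internal node _1 (depth 2)
  pos 4: '(' -> open internal node _2 (depth 3)
  pos 5: '(' -> open internal node _3 (depth 4)
  pos 9: ')' -> close internal node _3 (now at depth 3)
  pos 16: ')' -> close internal node _2 (now at depth 2)
  pos 17: ')' -> close internal node _1 (now at depth 1)
  pos 19: '(' -> open internal node _4 (depth 2)
  pos 25: ')' -> close internal node _4 (now at depth 1)
  pos 26: ')' -> close internal node _0 (now at depth 0)
Total internal nodes: 5
BFS adjacency from root:
  _0: _1 _4
  _1: S _2
  _4: V G D
  _2: _3 L J Q
  _3: X M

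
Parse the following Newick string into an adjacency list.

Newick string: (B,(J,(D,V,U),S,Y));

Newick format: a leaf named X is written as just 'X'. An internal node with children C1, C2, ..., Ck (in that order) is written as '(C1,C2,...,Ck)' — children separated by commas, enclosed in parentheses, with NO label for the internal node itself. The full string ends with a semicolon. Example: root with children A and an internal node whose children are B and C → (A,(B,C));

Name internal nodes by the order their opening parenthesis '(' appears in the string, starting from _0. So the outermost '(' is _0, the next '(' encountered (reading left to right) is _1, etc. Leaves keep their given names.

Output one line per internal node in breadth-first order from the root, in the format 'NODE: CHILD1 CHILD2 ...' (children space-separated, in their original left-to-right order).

Answer: _0: B _1
_1: J _2 S Y
_2: D V U

Derivation:
Input: (B,(J,(D,V,U),S,Y));
Scanning left-to-right, naming '(' by encounter order:
  pos 0: '(' -> open internal node _0 (depth 1)
  pos 3: '(' -> open internal node _1 (depth 2)
  pos 6: '(' -> open internal node _2 (depth 3)
  pos 12: ')' -> close internal node _2 (now at depth 2)
  pos 17: ')' -> close internal node _1 (now at depth 1)
  pos 18: ')' -> close internal node _0 (now at depth 0)
Total internal nodes: 3
BFS adjacency from root:
  _0: B _1
  _1: J _2 S Y
  _2: D V U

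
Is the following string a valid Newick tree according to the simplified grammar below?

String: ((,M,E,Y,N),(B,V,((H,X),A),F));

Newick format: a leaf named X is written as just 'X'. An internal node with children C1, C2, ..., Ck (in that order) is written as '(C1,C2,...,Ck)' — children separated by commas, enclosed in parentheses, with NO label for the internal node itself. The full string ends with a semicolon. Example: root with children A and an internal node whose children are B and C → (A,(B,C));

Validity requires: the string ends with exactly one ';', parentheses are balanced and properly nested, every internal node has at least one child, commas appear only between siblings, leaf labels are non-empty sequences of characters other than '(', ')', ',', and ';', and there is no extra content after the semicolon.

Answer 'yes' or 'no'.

Input: ((,M,E,Y,N),(B,V,((H,X),A),F));
Paren balance: 5 '(' vs 5 ')' OK
Ends with single ';': True
Full parse: FAILS (empty leaf label at pos 2)
Valid: False

Answer: no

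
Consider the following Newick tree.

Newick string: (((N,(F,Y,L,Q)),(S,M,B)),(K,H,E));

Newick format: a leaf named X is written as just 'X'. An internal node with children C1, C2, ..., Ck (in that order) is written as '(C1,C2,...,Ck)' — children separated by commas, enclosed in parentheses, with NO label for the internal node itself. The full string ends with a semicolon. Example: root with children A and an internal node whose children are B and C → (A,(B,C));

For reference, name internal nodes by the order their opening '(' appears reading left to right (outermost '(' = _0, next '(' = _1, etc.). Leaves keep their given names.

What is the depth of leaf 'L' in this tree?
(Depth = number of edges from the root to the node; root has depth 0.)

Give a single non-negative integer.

Newick: (((N,(F,Y,L,Q)),(S,M,B)),(K,H,E));
Naming internals by '(' encounter order: outermost '(' = _0, next = _1, ...
Query node: L
Path from root: _0 -> _1 -> _2 -> _3 -> L
Depth of L: 4 (number of edges from root)

Answer: 4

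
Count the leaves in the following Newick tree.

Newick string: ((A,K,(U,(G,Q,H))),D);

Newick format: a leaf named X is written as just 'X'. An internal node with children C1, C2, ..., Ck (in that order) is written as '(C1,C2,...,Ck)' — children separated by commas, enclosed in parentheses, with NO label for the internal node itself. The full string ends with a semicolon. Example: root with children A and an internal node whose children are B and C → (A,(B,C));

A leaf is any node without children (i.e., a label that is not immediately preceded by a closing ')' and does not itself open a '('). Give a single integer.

Answer: 7

Derivation:
Newick: ((A,K,(U,(G,Q,H))),D);
Scan left-to-right; a leaf is any maximal label run not followed by '(':
  pos 2: leaf 'A' → count = 1
  pos 4: leaf 'K' → count = 2
  pos 7: leaf 'U' → count = 3
  pos 10: leaf 'G' → count = 4
  pos 12: leaf 'Q' → count = 5
  pos 14: leaf 'H' → count = 6
  pos 19: leaf 'D' → count = 7
Total leaves: 7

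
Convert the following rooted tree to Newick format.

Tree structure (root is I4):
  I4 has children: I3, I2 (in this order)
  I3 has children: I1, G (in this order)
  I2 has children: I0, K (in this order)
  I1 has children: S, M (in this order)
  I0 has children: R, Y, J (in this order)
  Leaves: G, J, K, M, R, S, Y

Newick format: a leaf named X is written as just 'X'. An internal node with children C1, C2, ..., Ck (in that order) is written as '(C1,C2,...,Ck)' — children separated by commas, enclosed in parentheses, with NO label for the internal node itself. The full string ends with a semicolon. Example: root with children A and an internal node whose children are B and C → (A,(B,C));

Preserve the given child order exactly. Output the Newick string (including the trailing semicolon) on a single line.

internal I4 with children ['I3', 'I2']
  internal I3 with children ['I1', 'G']
    internal I1 with children ['S', 'M']
      leaf 'S' → 'S'
      leaf 'M' → 'M'
    → '(S,M)'
    leaf 'G' → 'G'
  → '((S,M),G)'
  internal I2 with children ['I0', 'K']
    internal I0 with children ['R', 'Y', 'J']
      leaf 'R' → 'R'
      leaf 'Y' → 'Y'
      leaf 'J' → 'J'
    → '(R,Y,J)'
    leaf 'K' → 'K'
  → '((R,Y,J),K)'
→ '(((S,M),G),((R,Y,J),K))'
Final: (((S,M),G),((R,Y,J),K));

Answer: (((S,M),G),((R,Y,J),K));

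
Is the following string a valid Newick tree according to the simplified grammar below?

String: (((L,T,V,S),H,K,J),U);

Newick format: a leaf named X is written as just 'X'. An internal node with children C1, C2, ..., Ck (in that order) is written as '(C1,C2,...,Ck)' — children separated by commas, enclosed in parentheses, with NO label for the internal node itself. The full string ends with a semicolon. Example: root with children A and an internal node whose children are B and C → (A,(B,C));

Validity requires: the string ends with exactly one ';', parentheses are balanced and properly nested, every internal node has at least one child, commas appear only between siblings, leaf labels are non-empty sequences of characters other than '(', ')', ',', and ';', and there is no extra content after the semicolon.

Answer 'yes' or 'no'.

Input: (((L,T,V,S),H,K,J),U);
Paren balance: 3 '(' vs 3 ')' OK
Ends with single ';': True
Full parse: OK
Valid: True

Answer: yes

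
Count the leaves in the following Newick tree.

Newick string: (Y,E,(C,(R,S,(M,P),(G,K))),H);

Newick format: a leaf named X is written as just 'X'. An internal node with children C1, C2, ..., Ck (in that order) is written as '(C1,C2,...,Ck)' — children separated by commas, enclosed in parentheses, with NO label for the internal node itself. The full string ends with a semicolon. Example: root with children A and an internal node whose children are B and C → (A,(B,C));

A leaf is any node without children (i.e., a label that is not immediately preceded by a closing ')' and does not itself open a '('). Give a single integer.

Answer: 10

Derivation:
Newick: (Y,E,(C,(R,S,(M,P),(G,K))),H);
Scan left-to-right; a leaf is any maximal label run not followed by '(':
  pos 1: leaf 'Y' → count = 1
  pos 3: leaf 'E' → count = 2
  pos 6: leaf 'C' → count = 3
  pos 9: leaf 'R' → count = 4
  pos 11: leaf 'S' → count = 5
  pos 14: leaf 'M' → count = 6
  pos 16: leaf 'P' → count = 7
  pos 20: leaf 'G' → count = 8
  pos 22: leaf 'K' → count = 9
  pos 27: leaf 'H' → count = 10
Total leaves: 10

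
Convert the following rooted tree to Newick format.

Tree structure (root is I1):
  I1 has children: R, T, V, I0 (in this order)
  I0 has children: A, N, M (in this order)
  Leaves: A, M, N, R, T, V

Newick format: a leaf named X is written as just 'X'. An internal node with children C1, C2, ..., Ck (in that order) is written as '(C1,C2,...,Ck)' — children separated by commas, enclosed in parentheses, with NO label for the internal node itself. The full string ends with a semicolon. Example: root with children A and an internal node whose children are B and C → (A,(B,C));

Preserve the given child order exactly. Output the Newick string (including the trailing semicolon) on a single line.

internal I1 with children ['R', 'T', 'V', 'I0']
  leaf 'R' → 'R'
  leaf 'T' → 'T'
  leaf 'V' → 'V'
  internal I0 with children ['A', 'N', 'M']
    leaf 'A' → 'A'
    leaf 'N' → 'N'
    leaf 'M' → 'M'
  → '(A,N,M)'
→ '(R,T,V,(A,N,M))'
Final: (R,T,V,(A,N,M));

Answer: (R,T,V,(A,N,M));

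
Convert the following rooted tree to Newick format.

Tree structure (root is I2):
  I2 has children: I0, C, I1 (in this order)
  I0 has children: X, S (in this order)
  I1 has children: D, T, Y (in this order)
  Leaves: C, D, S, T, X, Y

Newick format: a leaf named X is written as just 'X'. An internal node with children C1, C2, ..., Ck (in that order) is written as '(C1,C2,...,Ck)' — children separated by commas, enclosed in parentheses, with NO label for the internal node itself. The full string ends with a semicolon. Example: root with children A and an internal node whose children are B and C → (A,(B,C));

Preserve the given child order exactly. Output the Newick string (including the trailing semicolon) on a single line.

Answer: ((X,S),C,(D,T,Y));

Derivation:
internal I2 with children ['I0', 'C', 'I1']
  internal I0 with children ['X', 'S']
    leaf 'X' → 'X'
    leaf 'S' → 'S'
  → '(X,S)'
  leaf 'C' → 'C'
  internal I1 with children ['D', 'T', 'Y']
    leaf 'D' → 'D'
    leaf 'T' → 'T'
    leaf 'Y' → 'Y'
  → '(D,T,Y)'
→ '((X,S),C,(D,T,Y))'
Final: ((X,S),C,(D,T,Y));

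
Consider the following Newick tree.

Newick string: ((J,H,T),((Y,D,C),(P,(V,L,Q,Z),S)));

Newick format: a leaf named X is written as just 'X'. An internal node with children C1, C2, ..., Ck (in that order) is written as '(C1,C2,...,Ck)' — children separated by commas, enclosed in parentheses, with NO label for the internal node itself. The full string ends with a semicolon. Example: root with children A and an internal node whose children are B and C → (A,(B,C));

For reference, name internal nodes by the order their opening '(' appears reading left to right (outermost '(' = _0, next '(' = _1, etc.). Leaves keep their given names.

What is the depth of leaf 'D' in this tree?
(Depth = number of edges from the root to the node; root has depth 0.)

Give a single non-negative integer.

Answer: 3

Derivation:
Newick: ((J,H,T),((Y,D,C),(P,(V,L,Q,Z),S)));
Naming internals by '(' encounter order: outermost '(' = _0, next = _1, ...
Query node: D
Path from root: _0 -> _2 -> _3 -> D
Depth of D: 3 (number of edges from root)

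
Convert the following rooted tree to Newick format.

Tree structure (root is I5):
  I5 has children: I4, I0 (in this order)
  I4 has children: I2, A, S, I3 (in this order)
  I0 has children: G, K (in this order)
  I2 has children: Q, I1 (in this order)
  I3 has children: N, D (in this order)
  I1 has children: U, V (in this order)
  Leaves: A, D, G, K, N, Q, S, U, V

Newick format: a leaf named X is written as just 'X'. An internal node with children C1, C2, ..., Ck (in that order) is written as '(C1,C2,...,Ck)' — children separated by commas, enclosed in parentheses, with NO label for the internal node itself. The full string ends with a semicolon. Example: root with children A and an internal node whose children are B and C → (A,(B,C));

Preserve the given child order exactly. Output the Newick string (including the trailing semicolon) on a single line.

Answer: (((Q,(U,V)),A,S,(N,D)),(G,K));

Derivation:
internal I5 with children ['I4', 'I0']
  internal I4 with children ['I2', 'A', 'S', 'I3']
    internal I2 with children ['Q', 'I1']
      leaf 'Q' → 'Q'
      internal I1 with children ['U', 'V']
        leaf 'U' → 'U'
        leaf 'V' → 'V'
      → '(U,V)'
    → '(Q,(U,V))'
    leaf 'A' → 'A'
    leaf 'S' → 'S'
    internal I3 with children ['N', 'D']
      leaf 'N' → 'N'
      leaf 'D' → 'D'
    → '(N,D)'
  → '((Q,(U,V)),A,S,(N,D))'
  internal I0 with children ['G', 'K']
    leaf 'G' → 'G'
    leaf 'K' → 'K'
  → '(G,K)'
→ '(((Q,(U,V)),A,S,(N,D)),(G,K))'
Final: (((Q,(U,V)),A,S,(N,D)),(G,K));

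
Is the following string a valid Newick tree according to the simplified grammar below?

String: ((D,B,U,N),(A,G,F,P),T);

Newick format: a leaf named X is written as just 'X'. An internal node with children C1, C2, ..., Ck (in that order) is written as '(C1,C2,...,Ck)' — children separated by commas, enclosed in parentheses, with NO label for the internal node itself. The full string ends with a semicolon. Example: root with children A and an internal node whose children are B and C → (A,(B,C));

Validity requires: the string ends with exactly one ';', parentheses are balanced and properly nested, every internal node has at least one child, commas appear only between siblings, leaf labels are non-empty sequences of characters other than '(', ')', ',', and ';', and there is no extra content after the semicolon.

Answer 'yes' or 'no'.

Input: ((D,B,U,N),(A,G,F,P),T);
Paren balance: 3 '(' vs 3 ')' OK
Ends with single ';': True
Full parse: OK
Valid: True

Answer: yes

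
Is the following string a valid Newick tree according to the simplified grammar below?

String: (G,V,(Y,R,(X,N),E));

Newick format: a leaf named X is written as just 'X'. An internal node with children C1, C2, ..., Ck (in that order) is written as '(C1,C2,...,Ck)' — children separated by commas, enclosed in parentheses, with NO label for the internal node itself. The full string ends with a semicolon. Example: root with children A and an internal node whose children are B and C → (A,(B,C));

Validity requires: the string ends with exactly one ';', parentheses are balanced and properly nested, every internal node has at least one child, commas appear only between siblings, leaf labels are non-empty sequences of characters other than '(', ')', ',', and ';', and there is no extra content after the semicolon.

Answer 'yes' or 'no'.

Answer: yes

Derivation:
Input: (G,V,(Y,R,(X,N),E));
Paren balance: 3 '(' vs 3 ')' OK
Ends with single ';': True
Full parse: OK
Valid: True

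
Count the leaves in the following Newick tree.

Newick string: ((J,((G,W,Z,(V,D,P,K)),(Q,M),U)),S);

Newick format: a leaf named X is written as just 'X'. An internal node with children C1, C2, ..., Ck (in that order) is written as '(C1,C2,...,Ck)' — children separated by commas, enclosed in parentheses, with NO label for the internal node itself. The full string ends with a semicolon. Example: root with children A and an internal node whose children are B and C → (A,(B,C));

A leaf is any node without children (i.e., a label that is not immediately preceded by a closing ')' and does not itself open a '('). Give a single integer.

Answer: 12

Derivation:
Newick: ((J,((G,W,Z,(V,D,P,K)),(Q,M),U)),S);
Scan left-to-right; a leaf is any maximal label run not followed by '(':
  pos 2: leaf 'J' → count = 1
  pos 6: leaf 'G' → count = 2
  pos 8: leaf 'W' → count = 3
  pos 10: leaf 'Z' → count = 4
  pos 13: leaf 'V' → count = 5
  pos 15: leaf 'D' → count = 6
  pos 17: leaf 'P' → count = 7
  pos 19: leaf 'K' → count = 8
  pos 24: leaf 'Q' → count = 9
  pos 26: leaf 'M' → count = 10
  pos 29: leaf 'U' → count = 11
  pos 33: leaf 'S' → count = 12
Total leaves: 12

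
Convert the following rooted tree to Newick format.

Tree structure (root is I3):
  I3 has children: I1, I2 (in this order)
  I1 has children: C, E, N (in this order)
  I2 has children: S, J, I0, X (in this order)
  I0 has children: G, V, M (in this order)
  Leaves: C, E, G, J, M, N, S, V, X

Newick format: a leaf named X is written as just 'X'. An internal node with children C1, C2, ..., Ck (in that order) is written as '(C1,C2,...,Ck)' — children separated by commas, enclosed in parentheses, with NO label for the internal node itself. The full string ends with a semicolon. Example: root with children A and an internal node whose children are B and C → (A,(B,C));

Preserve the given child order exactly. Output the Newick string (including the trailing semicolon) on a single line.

internal I3 with children ['I1', 'I2']
  internal I1 with children ['C', 'E', 'N']
    leaf 'C' → 'C'
    leaf 'E' → 'E'
    leaf 'N' → 'N'
  → '(C,E,N)'
  internal I2 with children ['S', 'J', 'I0', 'X']
    leaf 'S' → 'S'
    leaf 'J' → 'J'
    internal I0 with children ['G', 'V', 'M']
      leaf 'G' → 'G'
      leaf 'V' → 'V'
      leaf 'M' → 'M'
    → '(G,V,M)'
    leaf 'X' → 'X'
  → '(S,J,(G,V,M),X)'
→ '((C,E,N),(S,J,(G,V,M),X))'
Final: ((C,E,N),(S,J,(G,V,M),X));

Answer: ((C,E,N),(S,J,(G,V,M),X));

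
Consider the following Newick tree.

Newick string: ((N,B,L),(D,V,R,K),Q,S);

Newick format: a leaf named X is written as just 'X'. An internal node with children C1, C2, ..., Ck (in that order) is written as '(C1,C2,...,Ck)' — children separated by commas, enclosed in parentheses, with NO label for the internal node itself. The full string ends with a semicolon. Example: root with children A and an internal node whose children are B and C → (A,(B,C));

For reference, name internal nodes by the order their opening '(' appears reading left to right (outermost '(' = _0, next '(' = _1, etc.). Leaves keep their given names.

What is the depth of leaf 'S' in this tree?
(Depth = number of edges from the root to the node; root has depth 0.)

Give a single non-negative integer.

Answer: 1

Derivation:
Newick: ((N,B,L),(D,V,R,K),Q,S);
Naming internals by '(' encounter order: outermost '(' = _0, next = _1, ...
Query node: S
Path from root: _0 -> S
Depth of S: 1 (number of edges from root)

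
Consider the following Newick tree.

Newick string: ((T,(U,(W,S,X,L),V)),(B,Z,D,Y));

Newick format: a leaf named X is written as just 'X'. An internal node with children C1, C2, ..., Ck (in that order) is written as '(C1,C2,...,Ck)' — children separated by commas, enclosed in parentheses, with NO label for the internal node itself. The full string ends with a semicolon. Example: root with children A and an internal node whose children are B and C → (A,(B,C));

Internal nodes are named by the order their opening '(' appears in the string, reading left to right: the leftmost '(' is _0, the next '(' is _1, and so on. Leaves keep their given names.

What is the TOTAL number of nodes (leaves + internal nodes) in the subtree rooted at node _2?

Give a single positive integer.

Newick: ((T,(U,(W,S,X,L),V)),(B,Z,D,Y));
Locate _2: it is the '(' at position 4 (the 3rd '(' reading left to right).
Query: subtree rooted at _2
_2: subtree_size = 1 + 7
  U: subtree_size = 1 + 0
  _3: subtree_size = 1 + 4
    W: subtree_size = 1 + 0
    S: subtree_size = 1 + 0
    X: subtree_size = 1 + 0
    L: subtree_size = 1 + 0
  V: subtree_size = 1 + 0
Total subtree size of _2: 8

Answer: 8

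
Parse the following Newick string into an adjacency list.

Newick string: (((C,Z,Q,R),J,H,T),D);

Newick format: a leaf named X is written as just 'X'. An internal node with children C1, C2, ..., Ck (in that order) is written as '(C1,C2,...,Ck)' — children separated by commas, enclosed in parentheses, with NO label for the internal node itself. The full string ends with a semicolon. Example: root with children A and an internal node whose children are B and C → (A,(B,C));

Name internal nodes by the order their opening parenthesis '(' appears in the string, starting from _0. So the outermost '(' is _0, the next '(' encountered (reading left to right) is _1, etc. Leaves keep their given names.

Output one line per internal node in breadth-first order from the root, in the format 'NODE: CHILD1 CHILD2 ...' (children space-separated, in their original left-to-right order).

Answer: _0: _1 D
_1: _2 J H T
_2: C Z Q R

Derivation:
Input: (((C,Z,Q,R),J,H,T),D);
Scanning left-to-right, naming '(' by encounter order:
  pos 0: '(' -> open internal node _0 (depth 1)
  pos 1: '(' -> open internal node _1 (depth 2)
  pos 2: '(' -> open internal node _2 (depth 3)
  pos 10: ')' -> close internal node _2 (now at depth 2)
  pos 17: ')' -> close internal node _1 (now at depth 1)
  pos 20: ')' -> close internal node _0 (now at depth 0)
Total internal nodes: 3
BFS adjacency from root:
  _0: _1 D
  _1: _2 J H T
  _2: C Z Q R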